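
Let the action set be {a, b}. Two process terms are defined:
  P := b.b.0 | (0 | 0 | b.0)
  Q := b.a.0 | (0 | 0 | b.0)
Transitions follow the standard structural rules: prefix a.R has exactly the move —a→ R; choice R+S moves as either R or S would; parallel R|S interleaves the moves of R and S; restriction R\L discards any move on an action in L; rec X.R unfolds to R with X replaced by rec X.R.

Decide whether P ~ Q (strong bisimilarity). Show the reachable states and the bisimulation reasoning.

Reachable graph of P (6 states):
  s0 = b.b.0 | (0 | 0 | b.0) :: --b--▸ s1, --b--▸ s2
  s1 = b.0 | (0 | 0 | b.0) :: --b--▸ s3, --b--▸ s4
  s2 = b.b.0 | (0 | 0 | 0) :: --b--▸ s4
  s3 = 0 | (0 | 0 | b.0) :: --b--▸ s5
  s4 = b.0 | (0 | 0 | 0) :: --b--▸ s5
  s5 = 0 | (0 | 0 | 0) :: stopped
Reachable graph of Q (6 states):
  t0 = b.a.0 | (0 | 0 | b.0) :: --b--▸ t1, --b--▸ t2
  t1 = a.0 | (0 | 0 | b.0) :: --a--▸ t3, --b--▸ t4
  t2 = b.a.0 | (0 | 0 | 0) :: --b--▸ t4
  t3 = 0 | (0 | 0 | b.0) :: --b--▸ t5
  t4 = a.0 | (0 | 0 | 0) :: --a--▸ t5
  t5 = 0 | (0 | 0 | 0) :: stopped
Partition-refinement fixed point:
  B0 = {s0}
  B1 = {s1, s2}
  B2 = {s3, s4, t3}
  B3 = {s5, t5}
  B4 = {t0}
  B5 = {t2}
  B6 = {t4}
  B7 = {t1}
s0 ∈ B0, t0 ∈ B4 → different blocks

not bisimilar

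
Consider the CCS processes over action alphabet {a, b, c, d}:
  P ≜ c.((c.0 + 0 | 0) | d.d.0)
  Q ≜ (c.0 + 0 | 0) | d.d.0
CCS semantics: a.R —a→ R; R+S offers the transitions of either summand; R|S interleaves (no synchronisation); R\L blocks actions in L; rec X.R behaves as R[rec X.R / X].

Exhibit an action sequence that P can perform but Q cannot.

LTS(P): 7 reachable states
  s0 = c.((c.0 + 0 | 0) | d.d.0) has moves ··c··> s1
  s1 = (c.0 + 0 | 0) | d.d.0 has moves ··c··> s2, ··d··> s3
  s2 = 0 | d.d.0 has moves ··d··> s4
  s3 = (c.0 + 0 | 0) | d.0 has moves ··c··> s4, ··d··> s5
  s4 = 0 | d.0 has moves ··d··> s6
  s5 = (c.0 + 0 | 0) | 0 has moves ··c··> s6
  s6 = 0 | 0 has moves ∅
LTS(Q): 6 reachable states
  t0 = (c.0 + 0 | 0) | d.d.0 has moves ··c··> t1, ··d··> t2
  t1 = 0 | d.d.0 has moves ··d··> t3
  t2 = (c.0 + 0 | 0) | d.0 has moves ··c··> t3, ··d··> t4
  t3 = 0 | d.0 has moves ··d··> t5
  t4 = (c.0 + 0 | 0) | 0 has moves ··c··> t5
  t5 = 0 | 0 has moves ∅
Executing cc from P (initial set {s0}):
  [1] c ⇒ {s1}
  [2] c ⇒ {s2}
  ✓ P
Executing cc from Q (initial set {t0}):
  [1] c ⇒ {t1}
  [2] c ⇒ ∅ (Q stuck)

cc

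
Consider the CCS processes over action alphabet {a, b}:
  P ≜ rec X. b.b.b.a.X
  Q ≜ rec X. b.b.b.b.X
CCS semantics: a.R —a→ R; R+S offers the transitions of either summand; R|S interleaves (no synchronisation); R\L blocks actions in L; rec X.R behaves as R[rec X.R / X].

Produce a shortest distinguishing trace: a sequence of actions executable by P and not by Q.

bbba

P's transition system — 4 states:
  p0 = rec X. b.b.b.a.X :: -b-> p1
  p1 = b.b.a.(rec X. b.b.b.a.X) :: -b-> p2
  p2 = b.a.(rec X. b.b.b.a.X) :: -b-> p3
  p3 = a.(rec X. b.b.b.a.X) :: -a-> p0
Q's transition system — 4 states:
  q0 = rec X. b.b.b.b.X :: -b-> q1
  q1 = b.b.b.(rec X. b.b.b.b.X) :: -b-> q2
  q2 = b.b.(rec X. b.b.b.b.X) :: -b-> q3
  q3 = b.(rec X. b.b.b.b.X) :: -b-> q0
Executing bbba from P (initial set {p0}):
  after b @ step 1: {p1}
  after b @ step 2: {p2}
  after b @ step 3: {p3}
  after a @ step 4: {p0}
  ✓ P
Executing bbba from Q (initial set {q0}):
  after b @ step 1: {q1}
  after b @ step 2: {q2}
  after b @ step 3: {q3}
  after a @ step 4: ∅ (Q stuck)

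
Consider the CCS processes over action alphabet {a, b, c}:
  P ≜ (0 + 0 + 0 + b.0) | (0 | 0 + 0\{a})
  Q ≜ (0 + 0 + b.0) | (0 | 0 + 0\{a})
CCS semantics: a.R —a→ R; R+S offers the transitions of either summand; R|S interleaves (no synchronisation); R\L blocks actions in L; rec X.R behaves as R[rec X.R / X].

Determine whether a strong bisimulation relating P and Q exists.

P's transition system — 2 states:
  u0 = (0 + 0 + 0 + b.0) | (0 | 0 + 0\{a}) has moves ··b··> u1
  u1 = 0 | (0 | 0 + 0\{a}) has moves stopped
Q's transition system — 2 states:
  v0 = (0 + 0 + b.0) | (0 | 0 + 0\{a}) has moves ··b··> v1
  v1 = 0 | (0 | 0 + 0\{a}) has moves stopped
Partition-refinement fixed point:
  B0 = {u0, v0}
  B1 = {u1, v1}
u0 ∈ B0, v0 ∈ B0 → same block

YES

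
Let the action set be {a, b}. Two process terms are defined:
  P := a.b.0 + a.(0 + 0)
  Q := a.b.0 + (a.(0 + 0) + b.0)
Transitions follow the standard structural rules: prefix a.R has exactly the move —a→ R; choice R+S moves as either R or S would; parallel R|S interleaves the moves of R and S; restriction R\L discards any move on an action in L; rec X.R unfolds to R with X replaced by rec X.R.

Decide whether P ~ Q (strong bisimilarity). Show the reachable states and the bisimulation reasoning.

P ≁ Q

Reachable graph of P (4 states):
  m0 = a.b.0 + a.(0 + 0) has moves -a-> m1, -a-> m2
  m1 = 0 + 0 has moves ∅
  m2 = b.0 has moves -b-> m3
  m3 = 0 has moves ∅
Reachable graph of Q (4 states):
  n0 = a.b.0 + (a.(0 + 0) + b.0) has moves -a-> n1, -a-> n2, -b-> n3
  n1 = 0 + 0 has moves ∅
  n2 = b.0 has moves -b-> n3
  n3 = 0 has moves ∅
Bisimilarity quotient blocks:
  B0 = {m0}
  B1 = {m1, m3, n1, n3}
  B2 = {m2, n2}
  B3 = {n0}
m0 ∈ B0, n0 ∈ B3 → different blocks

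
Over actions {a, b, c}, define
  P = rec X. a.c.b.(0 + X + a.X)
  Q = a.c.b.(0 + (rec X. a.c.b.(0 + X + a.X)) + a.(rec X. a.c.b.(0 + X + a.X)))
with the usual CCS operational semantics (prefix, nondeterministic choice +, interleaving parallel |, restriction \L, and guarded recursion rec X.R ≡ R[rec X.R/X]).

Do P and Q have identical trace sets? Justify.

YES

P's transition system — 4 states:
  s0 = rec X. a.c.b.(0 + X + a.X) has moves -a-> s1
  s1 = c.b.(0 + (rec X. a.c.b.(0 + X + a.X)) + a.(rec X. a.c.b.(0 + X + a.X))) has moves -c-> s2
  s2 = b.(0 + (rec X. a.c.b.(0 + X + a.X)) + a.(rec X. a.c.b.(0 + X + a.X))) has moves -b-> s3
  s3 = 0 + (rec X. a.c.b.(0 + X + a.X)) + a.(rec X. a.c.b.(0 + X + a.X)) has moves -a-> s0, -a-> s1
Q's transition system — 5 states:
  t0 = a.c.b.(0 + (rec X. a.c.b.(0 + X + a.X)) + a.(rec X. a.c.b.(0 + X + a.X))) has moves -a-> t1
  t1 = c.b.(0 + (rec X. a.c.b.(0 + X + a.X)) + a.(rec X. a.c.b.(0 + X + a.X))) has moves -c-> t2
  t2 = b.(0 + (rec X. a.c.b.(0 + X + a.X)) + a.(rec X. a.c.b.(0 + X + a.X))) has moves -b-> t3
  t3 = 0 + (rec X. a.c.b.(0 + X + a.X)) + a.(rec X. a.c.b.(0 + X + a.X)) has moves -a-> t1, -a-> t4
  t4 = rec X. a.c.b.(0 + X + a.X) has moves -a-> t1
Coarsest stable partition (strong bisimilarity classes):
  B0 = {s0, t0, t4}
  B1 = {s1, t1}
  B2 = {s2, t2}
  B3 = {s3, t3}
s0 ∈ B0, t0 ∈ B0 → same block
Bisimilar ⇒ trace-equivalent.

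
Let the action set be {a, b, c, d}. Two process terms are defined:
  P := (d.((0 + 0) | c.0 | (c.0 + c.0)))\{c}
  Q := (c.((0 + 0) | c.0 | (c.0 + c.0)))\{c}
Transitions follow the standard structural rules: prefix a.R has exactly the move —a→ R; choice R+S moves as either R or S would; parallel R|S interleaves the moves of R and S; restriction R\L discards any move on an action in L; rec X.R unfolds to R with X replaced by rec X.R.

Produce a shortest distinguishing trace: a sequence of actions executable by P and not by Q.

d

LTS(P): 2 reachable states
  p0 = (d.((0 + 0) | c.0 | (c.0 + c.0)))\{c} ⊢ —d→ p1
  p1 = ((0 + 0) | c.0 | (c.0 + c.0))\{c} ⊢ deadlocked
LTS(Q): 1 reachable states
  q0 = (c.((0 + 0) | c.0 | (c.0 + c.0)))\{c} ⊢ deadlocked
Trace ⟨d⟩ through P, begin at {p0}:
  [1] d ⇒ {p1}
  — P admits the full trace.
Trace ⟨d⟩ through Q, begin at {q0}:
  [1] d ⇒ ∅  — Q cannot continue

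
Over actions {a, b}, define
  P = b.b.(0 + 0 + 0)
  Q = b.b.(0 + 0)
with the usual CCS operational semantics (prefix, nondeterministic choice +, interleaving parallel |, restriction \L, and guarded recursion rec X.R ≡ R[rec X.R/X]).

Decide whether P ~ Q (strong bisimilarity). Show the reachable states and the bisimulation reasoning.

LTS(P): 3 reachable states
  p0 = b.b.(0 + 0 + 0) has moves ··b··> p1
  p1 = b.(0 + 0 + 0) has moves ··b··> p2
  p2 = 0 + 0 + 0 has moves ∅
LTS(Q): 3 reachable states
  q0 = b.b.(0 + 0) has moves ··b··> q1
  q1 = b.(0 + 0) has moves ··b··> q2
  q2 = 0 + 0 has moves ∅
Partition-refinement fixed point:
  B0 = {p0, q0}
  B1 = {p1, q1}
  B2 = {p2, q2}
p0 ∈ B0, q0 ∈ B0 → same block

P ~ Q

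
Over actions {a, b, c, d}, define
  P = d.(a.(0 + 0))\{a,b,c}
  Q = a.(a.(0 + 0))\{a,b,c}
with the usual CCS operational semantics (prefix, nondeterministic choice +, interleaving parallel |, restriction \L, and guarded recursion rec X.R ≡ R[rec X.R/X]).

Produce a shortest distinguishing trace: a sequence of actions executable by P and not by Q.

P's transition system — 2 states:
  m0 = d.(a.(0 + 0))\{a,b,c} has moves —d→ m1
  m1 = (a.(0 + 0))\{a,b,c} has moves deadlocked
Q's transition system — 2 states:
  n0 = a.(a.(0 + 0))\{a,b,c} has moves —a→ n1
  n1 = (a.(0 + 0))\{a,b,c} has moves deadlocked
Executing d from P (initial set {m0}):
  after d @ step 1: {m1}
  P completes σ.
Executing d from Q (initial set {n0}):
  after d @ step 1: ∅  — Q cannot continue

d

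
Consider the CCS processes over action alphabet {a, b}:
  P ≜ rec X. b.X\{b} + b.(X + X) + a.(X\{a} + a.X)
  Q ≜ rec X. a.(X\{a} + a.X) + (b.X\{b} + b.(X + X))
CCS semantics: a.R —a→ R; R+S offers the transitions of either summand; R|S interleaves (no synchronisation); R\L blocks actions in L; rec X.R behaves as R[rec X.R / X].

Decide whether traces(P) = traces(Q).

Reachable graph of P (7 states):
  u0 = rec X. b.X\{b} + b.(X + X) + a.(X\{a} + a.X) | =a=> u1, =b=> u2, =b=> u3
  u1 = (rec X. b.X\{b} + b.(X + X) + a.(X\{a} + a.X))\{a} + a.(rec X. b.X\{b} + b.(X + X) + a.(X\{a} + a.X)) | =a=> u0, =b=> u4, =b=> u5
  u2 = (rec X. b.X\{b} + b.(X + X) + a.(X\{a} + a.X)) + (rec X. b.X\{b} + b.(X + X) + a.(X\{a} + a.X)) | =a=> u1, =b=> u2, =b=> u3
  u3 = (rec X. b.X\{b} + b.(X + X) + a.(X\{a} + a.X))\{b} | =a=> u6
  u4 = ((rec X. b.X\{b} + b.(X + X) + a.(X\{a} + a.X)) + (rec X. b.X\{b} + b.(X + X) + a.(X\{a} + a.X)))\{a} | =b=> u4, =b=> u5
  u5 = (rec X. b.X\{b} + b.(X + X) + a.(X\{a} + a.X))\{b}\{a} | ∅
  u6 = ((rec X. b.X\{b} + b.(X + X) + a.(X\{a} + a.X))\{a} + a.(rec X. b.X\{b} + b.(X + X) + a.(X\{a} + a.X)))\{b} | =a=> u3
Reachable graph of Q (7 states):
  v0 = rec X. a.(X\{a} + a.X) + (b.X\{b} + b.(X + X)) | =a=> v1, =b=> v2, =b=> v3
  v1 = (rec X. a.(X\{a} + a.X) + (b.X\{b} + b.(X + X)))\{a} + a.(rec X. a.(X\{a} + a.X) + (b.X\{b} + b.(X + X))) | =a=> v0, =b=> v4, =b=> v5
  v2 = (rec X. a.(X\{a} + a.X) + (b.X\{b} + b.(X + X))) + (rec X. a.(X\{a} + a.X) + (b.X\{b} + b.(X + X))) | =a=> v1, =b=> v2, =b=> v3
  v3 = (rec X. a.(X\{a} + a.X) + (b.X\{b} + b.(X + X)))\{b} | =a=> v6
  v4 = ((rec X. a.(X\{a} + a.X) + (b.X\{b} + b.(X + X))) + (rec X. a.(X\{a} + a.X) + (b.X\{b} + b.(X + X))))\{a} | =b=> v4, =b=> v5
  v5 = (rec X. a.(X\{a} + a.X) + (b.X\{b} + b.(X + X)))\{b}\{a} | ∅
  v6 = ((rec X. a.(X\{a} + a.X) + (b.X\{b} + b.(X + X)))\{a} + a.(rec X. a.(X\{a} + a.X) + (b.X\{b} + b.(X + X))))\{b} | =a=> v3
Partition-refinement fixed point:
  B0 = {u0, u2, v0, v2}
  B1 = {u1, v1}
  B2 = {u4, v4}
  B3 = {u5, v5}
  B4 = {u3, u6, v3, v6}
u0 ∈ B0, v0 ∈ B0 → same block
Bisimilar ⇒ trace-equivalent.

trace-equivalent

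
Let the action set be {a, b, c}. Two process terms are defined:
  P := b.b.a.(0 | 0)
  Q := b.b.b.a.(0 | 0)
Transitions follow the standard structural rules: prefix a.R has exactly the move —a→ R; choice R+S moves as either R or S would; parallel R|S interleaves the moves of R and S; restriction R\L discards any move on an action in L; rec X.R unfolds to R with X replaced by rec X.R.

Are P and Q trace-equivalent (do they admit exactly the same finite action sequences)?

trace-distinct — witness ⟨bba⟩

P's transition system — 4 states:
  p0 = b.b.a.(0 | 0) ⊢ —b→ p1
  p1 = b.a.(0 | 0) ⊢ —b→ p2
  p2 = a.(0 | 0) ⊢ —a→ p3
  p3 = 0 | 0 ⊢ (no moves)
Q's transition system — 5 states:
  q0 = b.b.b.a.(0 | 0) ⊢ —b→ q1
  q1 = b.b.a.(0 | 0) ⊢ —b→ q2
  q2 = b.a.(0 | 0) ⊢ —b→ q3
  q3 = a.(0 | 0) ⊢ —a→ q4
  q4 = 0 | 0 ⊢ (no moves)
Trace ⟨bba⟩ through P, begin at {p0}:
  [1] b ⇒ {p1}
  [2] b ⇒ {p2}
  [3] a ⇒ {p3}
  ✓ P
Trace ⟨bba⟩ through Q, begin at {q0}:
  [1] b ⇒ {q1}
  [2] b ⇒ {q2}
  [3] a ⇒ no successor for Q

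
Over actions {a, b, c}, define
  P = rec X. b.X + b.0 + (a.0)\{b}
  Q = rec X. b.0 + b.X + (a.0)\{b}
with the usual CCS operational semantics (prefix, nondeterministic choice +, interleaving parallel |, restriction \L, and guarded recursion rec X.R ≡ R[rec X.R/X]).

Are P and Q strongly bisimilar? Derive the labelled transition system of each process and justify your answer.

LTS(P): 3 reachable states
  m0 = rec X. b.X + b.0 + (a.0)\{b} has moves -a-> m1, -b-> m0, -b-> m2
  m1 = 0\{b} has moves ·
  m2 = 0 has moves ·
LTS(Q): 3 reachable states
  n0 = rec X. b.0 + b.X + (a.0)\{b} has moves -a-> n1, -b-> n0, -b-> n2
  n1 = 0\{b} has moves ·
  n2 = 0 has moves ·
Bisimilarity quotient blocks:
  B0 = {m0, n0}
  B1 = {m1, m2, n1, n2}
m0 ∈ B0, n0 ∈ B0 → same block

YES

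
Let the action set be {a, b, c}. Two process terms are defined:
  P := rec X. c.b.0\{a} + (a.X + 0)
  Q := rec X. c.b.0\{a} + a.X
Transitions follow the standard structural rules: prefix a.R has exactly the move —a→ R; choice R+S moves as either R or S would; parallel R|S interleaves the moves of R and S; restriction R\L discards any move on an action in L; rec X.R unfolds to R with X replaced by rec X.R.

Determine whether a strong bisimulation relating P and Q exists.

P's transition system — 3 states:
  s0 = rec X. c.b.0\{a} + (a.X + 0) :: =a=> s0, =c=> s1
  s1 = b.0\{a} :: =b=> s2
  s2 = 0\{a} :: ·
Q's transition system — 3 states:
  t0 = rec X. c.b.0\{a} + a.X :: =a=> t0, =c=> t1
  t1 = b.0\{a} :: =b=> t2
  t2 = 0\{a} :: ·
Partition-refinement fixed point:
  B0 = {s0, t0}
  B1 = {s1, t1}
  B2 = {s2, t2}
s0 ∈ B0, t0 ∈ B0 → same block

YES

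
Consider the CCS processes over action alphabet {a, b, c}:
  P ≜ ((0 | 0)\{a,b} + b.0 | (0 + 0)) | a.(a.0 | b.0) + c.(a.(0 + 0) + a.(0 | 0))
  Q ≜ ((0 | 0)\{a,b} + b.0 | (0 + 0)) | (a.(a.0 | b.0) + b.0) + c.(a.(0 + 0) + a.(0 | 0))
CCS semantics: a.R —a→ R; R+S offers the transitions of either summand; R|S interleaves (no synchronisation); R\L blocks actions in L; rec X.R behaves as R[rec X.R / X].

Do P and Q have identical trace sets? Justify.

traces(P) ≠ traces(Q) — witness ⟨bb⟩

P's transition system — 13 states:
  p0 = ((0 | 0)\{a,b} + b.0 | (0 + 0)) | a.(a.0 | b.0) + c.(a.(0 + 0) + a.(0 | 0)) has moves =a=> p1, =b=> p2, =c=> p3
  p1 = ((0 | 0)\{a,b} + b.0 | (0 + 0)) | (a.0 | b.0) has moves =a=> p4, =b=> p5, =b=> p6
  p2 = 0 | (0 + 0) | a.(a.0 | b.0) has moves =a=> p6
  p3 = a.(0 + 0) + a.(0 | 0) has moves =a=> p7, =a=> p8
  p4 = ((0 | 0)\{a,b} + b.0 | (0 + 0)) | (0 | b.0) has moves =b=> p10, =b=> p9
  p5 = ((0 | 0)\{a,b} + b.0 | (0 + 0)) | (a.0 | 0) has moves =a=> p9, =b=> p11
  p6 = 0 | (0 + 0) | (a.0 | b.0) has moves =a=> p10, =b=> p11
  p7 = 0 + 0 has moves stopped
  p8 = 0 | 0 has moves stopped
  p9 = ((0 | 0)\{a,b} + b.0 | (0 + 0)) | (0 | 0) has moves =b=> p12
  p10 = 0 | (0 + 0) | (0 | b.0) has moves =b=> p12
  p11 = 0 | (0 + 0) | (a.0 | 0) has moves =a=> p12
  p12 = 0 | (0 + 0) | (0 | 0) has moves stopped
Q's transition system — 15 states:
  q0 = ((0 | 0)\{a,b} + b.0 | (0 + 0)) | (a.(a.0 | b.0) + b.0) + c.(a.(0 + 0) + a.(0 | 0)) has moves =a=> q1, =b=> q2, =b=> q3, =c=> q4
  q1 = ((0 | 0)\{a,b} + b.0 | (0 + 0)) | (a.0 | b.0) has moves =a=> q5, =b=> q6, =b=> q7
  q2 = ((0 | 0)\{a,b} + b.0 | (0 + 0)) | 0 has moves =b=> q8
  q3 = 0 | (0 + 0) | (a.(a.0 | b.0) + b.0) has moves =a=> q7, =b=> q8
  q4 = a.(0 + 0) + a.(0 | 0) has moves =a=> q10, =a=> q9
  q5 = ((0 | 0)\{a,b} + b.0 | (0 + 0)) | (0 | b.0) has moves =b=> q11, =b=> q12
  q6 = ((0 | 0)\{a,b} + b.0 | (0 + 0)) | (a.0 | 0) has moves =a=> q11, =b=> q13
  q7 = 0 | (0 + 0) | (a.0 | b.0) has moves =a=> q12, =b=> q13
  q8 = 0 | (0 + 0) | 0 has moves stopped
  q9 = 0 + 0 has moves stopped
  q10 = 0 | 0 has moves stopped
  q11 = ((0 | 0)\{a,b} + b.0 | (0 + 0)) | (0 | 0) has moves =b=> q14
  q12 = 0 | (0 + 0) | (0 | b.0) has moves =b=> q14
  q13 = 0 | (0 + 0) | (a.0 | 0) has moves =a=> q14
  q14 = 0 | (0 + 0) | (0 | 0) has moves stopped
Run σ = ⟨bb⟩ on Q: start {q0}
  after b @ step 1: {q2, q3}
  after b @ step 2: {q8}
  — Q admits the full trace.
Run σ = ⟨bb⟩ on P: start {p0}
  after b @ step 1: {p2}
  after b @ step 2: ∅  — P cannot continue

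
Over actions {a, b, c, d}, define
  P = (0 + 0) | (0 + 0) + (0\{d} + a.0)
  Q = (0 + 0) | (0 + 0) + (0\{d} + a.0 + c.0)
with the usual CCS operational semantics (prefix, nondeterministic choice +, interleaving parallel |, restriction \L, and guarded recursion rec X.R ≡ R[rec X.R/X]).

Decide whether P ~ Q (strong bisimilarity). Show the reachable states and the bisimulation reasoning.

Reachable graph of P (2 states):
  u0 = (0 + 0) | (0 + 0) + (0\{d} + a.0) | ··a··> u1
  u1 = 0 | ∅
Reachable graph of Q (2 states):
  v0 = (0 + 0) | (0 + 0) + (0\{d} + a.0 + c.0) | ··a··> v1, ··c··> v1
  v1 = 0 | ∅
Partition-refinement fixed point:
  B0 = {u0}
  B1 = {u1, v1}
  B2 = {v0}
u0 ∈ B0, v0 ∈ B2 → different blocks

NO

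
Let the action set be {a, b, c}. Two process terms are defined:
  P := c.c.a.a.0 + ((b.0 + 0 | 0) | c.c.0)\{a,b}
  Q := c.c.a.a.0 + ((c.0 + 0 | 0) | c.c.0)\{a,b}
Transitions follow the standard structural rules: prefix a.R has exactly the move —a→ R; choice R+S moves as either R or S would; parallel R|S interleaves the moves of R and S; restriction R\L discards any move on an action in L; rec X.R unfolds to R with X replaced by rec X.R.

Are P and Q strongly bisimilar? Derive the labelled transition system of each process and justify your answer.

LTS(P): 7 reachable states
  p0 = c.c.a.a.0 + ((b.0 + 0 | 0) | c.c.0)\{a,b} has moves -c-> p1, -c-> p2
  p1 = ((b.0 + 0 | 0) | c.0)\{a,b} has moves -c-> p3
  p2 = c.a.a.0 has moves -c-> p4
  p3 = ((b.0 + 0 | 0) | 0)\{a,b} has moves deadlocked
  p4 = a.a.0 has moves -a-> p5
  p5 = a.0 has moves -a-> p6
  p6 = 0 has moves deadlocked
LTS(Q): 10 reachable states
  q0 = c.c.a.a.0 + ((c.0 + 0 | 0) | c.c.0)\{a,b} has moves -c-> q1, -c-> q2, -c-> q3
  q1 = ((c.0 + 0 | 0) | c.0)\{a,b} has moves -c-> q4, -c-> q5
  q2 = (0 | c.c.0)\{a,b} has moves -c-> q5
  q3 = c.a.a.0 has moves -c-> q6
  q4 = ((c.0 + 0 | 0) | 0)\{a,b} has moves -c-> q7
  q5 = (0 | c.0)\{a,b} has moves -c-> q7
  q6 = a.a.0 has moves -a-> q8
  q7 = (0 | 0)\{a,b} has moves deadlocked
  q8 = a.0 has moves -a-> q9
  q9 = 0 has moves deadlocked
Partition-refinement fixed point:
  B0 = {p0}
  B1 = {p2, q3}
  B2 = {p4, q6}
  B3 = {p5, q8}
  B4 = {p3, p6, q7, q9}
  B5 = {p1, q4, q5}
  B6 = {q0}
  B7 = {q1, q2}
p0 ∈ B0, q0 ∈ B6 → different blocks

P ≁ Q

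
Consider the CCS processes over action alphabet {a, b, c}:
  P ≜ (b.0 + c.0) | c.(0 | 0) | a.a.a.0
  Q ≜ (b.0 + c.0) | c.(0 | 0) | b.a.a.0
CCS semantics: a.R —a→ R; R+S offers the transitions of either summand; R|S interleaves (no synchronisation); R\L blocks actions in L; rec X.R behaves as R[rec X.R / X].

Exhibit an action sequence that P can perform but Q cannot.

a

LTS(P): 16 reachable states
  s0 = (b.0 + c.0) | c.(0 | 0) | a.a.a.0 ⊢ ··a··> s1, ··b··> s2, ··c··> s2, ··c··> s3
  s1 = (b.0 + c.0) | c.(0 | 0) | a.a.0 ⊢ ··a··> s4, ··b··> s5, ··c··> s5, ··c··> s6
  s2 = 0 | c.(0 | 0) | a.a.a.0 ⊢ ··a··> s5, ··c··> s7
  s3 = (b.0 + c.0) | (0 | 0) | a.a.a.0 ⊢ ··a··> s6, ··b··> s7, ··c··> s7
  s4 = (b.0 + c.0) | c.(0 | 0) | a.0 ⊢ ··a··> s8, ··b··> s9, ··c··> s10, ··c··> s9
  s5 = 0 | c.(0 | 0) | a.a.0 ⊢ ··a··> s9, ··c··> s11
  s6 = (b.0 + c.0) | (0 | 0) | a.a.0 ⊢ ··a··> s10, ··b··> s11, ··c··> s11
  s7 = 0 | (0 | 0) | a.a.a.0 ⊢ ··a··> s11
  s8 = (b.0 + c.0) | c.(0 | 0) | 0 ⊢ ··b··> s12, ··c··> s12, ··c··> s13
  s9 = 0 | c.(0 | 0) | a.0 ⊢ ··a··> s12, ··c··> s14
  s10 = (b.0 + c.0) | (0 | 0) | a.0 ⊢ ··a··> s13, ··b··> s14, ··c··> s14
  s11 = 0 | (0 | 0) | a.a.0 ⊢ ··a··> s14
  s12 = 0 | c.(0 | 0) | 0 ⊢ ··c··> s15
  s13 = (b.0 + c.0) | (0 | 0) | 0 ⊢ ··b··> s15, ··c··> s15
  s14 = 0 | (0 | 0) | a.0 ⊢ ··a··> s15
  s15 = 0 | (0 | 0) | 0 ⊢ deadlocked
LTS(Q): 16 reachable states
  t0 = (b.0 + c.0) | c.(0 | 0) | b.a.a.0 ⊢ ··b··> t1, ··b··> t2, ··c··> t2, ··c··> t3
  t1 = (b.0 + c.0) | c.(0 | 0) | a.a.0 ⊢ ··a··> t4, ··b··> t5, ··c··> t5, ··c··> t6
  t2 = 0 | c.(0 | 0) | b.a.a.0 ⊢ ··b··> t5, ··c··> t7
  t3 = (b.0 + c.0) | (0 | 0) | b.a.a.0 ⊢ ··b··> t6, ··b··> t7, ··c··> t7
  t4 = (b.0 + c.0) | c.(0 | 0) | a.0 ⊢ ··a··> t8, ··b··> t9, ··c··> t10, ··c··> t9
  t5 = 0 | c.(0 | 0) | a.a.0 ⊢ ··a··> t9, ··c··> t11
  t6 = (b.0 + c.0) | (0 | 0) | a.a.0 ⊢ ··a··> t10, ··b··> t11, ··c··> t11
  t7 = 0 | (0 | 0) | b.a.a.0 ⊢ ··b··> t11
  t8 = (b.0 + c.0) | c.(0 | 0) | 0 ⊢ ··b··> t12, ··c··> t12, ··c··> t13
  t9 = 0 | c.(0 | 0) | a.0 ⊢ ··a··> t12, ··c··> t14
  t10 = (b.0 + c.0) | (0 | 0) | a.0 ⊢ ··a··> t13, ··b··> t14, ··c··> t14
  t11 = 0 | (0 | 0) | a.a.0 ⊢ ··a··> t14
  t12 = 0 | c.(0 | 0) | 0 ⊢ ··c··> t15
  t13 = (b.0 + c.0) | (0 | 0) | 0 ⊢ ··b··> t15, ··c··> t15
  t14 = 0 | (0 | 0) | a.0 ⊢ ··a··> t15
  t15 = 0 | (0 | 0) | 0 ⊢ deadlocked
Executing a from P (initial set {s0}):
  [1] a ⇒ {s1}
  — P admits the full trace.
Executing a from Q (initial set {t0}):
  [1] a ⇒ ∅  — Q cannot continue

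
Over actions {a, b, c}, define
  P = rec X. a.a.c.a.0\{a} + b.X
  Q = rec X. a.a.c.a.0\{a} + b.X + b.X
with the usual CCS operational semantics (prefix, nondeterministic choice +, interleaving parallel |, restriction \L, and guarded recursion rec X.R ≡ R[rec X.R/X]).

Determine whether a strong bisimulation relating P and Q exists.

Reachable graph of P (5 states):
  m0 = rec X. a.a.c.a.0\{a} + b.X :: -a-> m1, -b-> m0
  m1 = a.c.a.0\{a} :: -a-> m2
  m2 = c.a.0\{a} :: -c-> m3
  m3 = a.0\{a} :: -a-> m4
  m4 = 0\{a} :: ∅
Reachable graph of Q (5 states):
  n0 = rec X. a.a.c.a.0\{a} + b.X + b.X :: -a-> n1, -b-> n0
  n1 = a.c.a.0\{a} :: -a-> n2
  n2 = c.a.0\{a} :: -c-> n3
  n3 = a.0\{a} :: -a-> n4
  n4 = 0\{a} :: ∅
Coarsest stable partition (strong bisimilarity classes):
  B0 = {m0, n0}
  B1 = {m1, n1}
  B2 = {m2, n2}
  B3 = {m3, n3}
  B4 = {m4, n4}
m0 ∈ B0, n0 ∈ B0 → same block

P ~ Q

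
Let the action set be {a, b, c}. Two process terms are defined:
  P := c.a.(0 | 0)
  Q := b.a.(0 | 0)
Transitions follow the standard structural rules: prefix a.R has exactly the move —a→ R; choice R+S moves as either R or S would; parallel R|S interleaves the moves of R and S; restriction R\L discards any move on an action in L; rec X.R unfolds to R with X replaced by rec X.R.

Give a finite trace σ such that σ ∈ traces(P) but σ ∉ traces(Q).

c

LTS(P): 3 reachable states
  p0 = c.a.(0 | 0) → =c=> p1
  p1 = a.(0 | 0) → =a=> p2
  p2 = 0 | 0 → (no moves)
LTS(Q): 3 reachable states
  q0 = b.a.(0 | 0) → =b=> q1
  q1 = a.(0 | 0) → =a=> q2
  q2 = 0 | 0 → (no moves)
Executing c from P (initial set {p0}):
  [1] c ⇒ {p1}
  P completes σ.
Executing c from Q (initial set {q0}):
  [1] c ⇒ no successor for Q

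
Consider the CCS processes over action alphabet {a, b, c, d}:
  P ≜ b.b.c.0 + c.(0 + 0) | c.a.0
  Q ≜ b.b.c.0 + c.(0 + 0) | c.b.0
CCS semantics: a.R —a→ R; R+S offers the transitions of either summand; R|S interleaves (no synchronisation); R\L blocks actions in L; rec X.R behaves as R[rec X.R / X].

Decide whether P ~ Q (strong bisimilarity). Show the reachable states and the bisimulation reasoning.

Reachable graph of P (9 states):
  u0 = b.b.c.0 + c.(0 + 0) | c.a.0 | =b=> u1, =c=> u2, =c=> u3
  u1 = b.c.0 | =b=> u4
  u2 = (0 + 0) | c.a.0 | =c=> u5
  u3 = c.(0 + 0) | a.0 | =a=> u6, =c=> u5
  u4 = c.0 | =c=> u7
  u5 = (0 + 0) | a.0 | =a=> u8
  u6 = c.(0 + 0) | 0 | =c=> u8
  u7 = 0 | stopped
  u8 = (0 + 0) | 0 | stopped
Reachable graph of Q (9 states):
  v0 = b.b.c.0 + c.(0 + 0) | c.b.0 | =b=> v1, =c=> v2, =c=> v3
  v1 = b.c.0 | =b=> v4
  v2 = (0 + 0) | c.b.0 | =c=> v5
  v3 = c.(0 + 0) | b.0 | =b=> v6, =c=> v5
  v4 = c.0 | =c=> v7
  v5 = (0 + 0) | b.0 | =b=> v8
  v6 = c.(0 + 0) | 0 | =c=> v8
  v7 = 0 | stopped
  v8 = (0 + 0) | 0 | stopped
Bisimilarity quotient blocks:
  B0 = {u0}
  B1 = {u2}
  B2 = {u5}
  B3 = {u7, u8, v7, v8}
  B4 = {u1, v1}
  B5 = {u4, u6, v4, v6}
  B6 = {u3}
  B7 = {v0}
  B8 = {v2}
  B9 = {v5}
  B10 = {v3}
u0 ∈ B0, v0 ∈ B7 → different blocks

not bisimilar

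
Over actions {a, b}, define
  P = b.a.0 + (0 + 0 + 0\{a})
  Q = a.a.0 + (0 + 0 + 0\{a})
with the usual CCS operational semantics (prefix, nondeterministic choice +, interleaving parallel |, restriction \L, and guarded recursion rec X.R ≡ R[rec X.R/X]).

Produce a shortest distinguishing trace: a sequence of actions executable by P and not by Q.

Reachable graph of P (3 states):
  u0 = b.a.0 + (0 + 0 + 0\{a}) has moves —b→ u1
  u1 = a.0 has moves —a→ u2
  u2 = 0 has moves deadlocked
Reachable graph of Q (3 states):
  v0 = a.a.0 + (0 + 0 + 0\{a}) has moves —a→ v1
  v1 = a.0 has moves —a→ v2
  v2 = 0 has moves deadlocked
Run σ = ⟨b⟩ on P: start {u0}
  [1] b ⇒ {u1}
  — P admits the full trace.
Run σ = ⟨b⟩ on Q: start {v0}
  [1] b ⇒ no successor for Q

b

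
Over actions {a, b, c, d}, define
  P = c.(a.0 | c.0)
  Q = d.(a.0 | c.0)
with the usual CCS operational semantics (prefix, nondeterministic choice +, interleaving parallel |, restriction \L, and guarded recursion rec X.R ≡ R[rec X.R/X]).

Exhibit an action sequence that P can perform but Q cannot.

LTS(P): 5 reachable states
  m0 = c.(a.0 | c.0) has moves =c=> m1
  m1 = a.0 | c.0 has moves =a=> m2, =c=> m3
  m2 = 0 | c.0 has moves =c=> m4
  m3 = a.0 | 0 has moves =a=> m4
  m4 = 0 | 0 has moves ∅
LTS(Q): 5 reachable states
  n0 = d.(a.0 | c.0) has moves =d=> n1
  n1 = a.0 | c.0 has moves =a=> n2, =c=> n3
  n2 = 0 | c.0 has moves =c=> n4
  n3 = a.0 | 0 has moves =a=> n4
  n4 = 0 | 0 has moves ∅
Executing c from P (initial set {m0}):
  step 1 (c): {m1}
  P completes σ.
Executing c from Q (initial set {n0}):
  step 1 (c): no successor for Q

c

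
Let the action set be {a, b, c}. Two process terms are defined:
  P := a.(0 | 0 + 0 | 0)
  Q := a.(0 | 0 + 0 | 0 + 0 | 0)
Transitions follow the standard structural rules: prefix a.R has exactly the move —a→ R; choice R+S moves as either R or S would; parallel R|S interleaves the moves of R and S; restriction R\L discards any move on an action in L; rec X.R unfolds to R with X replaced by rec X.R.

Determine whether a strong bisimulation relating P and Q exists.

P ~ Q

Reachable graph of P (2 states):
  u0 = a.(0 | 0 + 0 | 0) | =a=> u1
  u1 = 0 | 0 + 0 | 0 | ∅
Reachable graph of Q (2 states):
  v0 = a.(0 | 0 + 0 | 0 + 0 | 0) | =a=> v1
  v1 = 0 | 0 + 0 | 0 + 0 | 0 | ∅
Coarsest stable partition (strong bisimilarity classes):
  B0 = {u0, v0}
  B1 = {u1, v1}
u0 ∈ B0, v0 ∈ B0 → same block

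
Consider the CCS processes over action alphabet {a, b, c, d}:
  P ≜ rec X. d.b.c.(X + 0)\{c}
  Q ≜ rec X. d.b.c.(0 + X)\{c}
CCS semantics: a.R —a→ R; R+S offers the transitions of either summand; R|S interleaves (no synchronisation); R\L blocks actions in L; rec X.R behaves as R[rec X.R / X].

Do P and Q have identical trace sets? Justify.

Reachable graph of P (6 states):
  s0 = rec X. d.b.c.(X + 0)\{c} | -d-> s1
  s1 = b.c.((rec X. d.b.c.(X + 0)\{c}) + 0)\{c} | -b-> s2
  s2 = c.((rec X. d.b.c.(X + 0)\{c}) + 0)\{c} | -c-> s3
  s3 = ((rec X. d.b.c.(X + 0)\{c}) + 0)\{c} | -d-> s4
  s4 = (b.c.((rec X. d.b.c.(X + 0)\{c}) + 0)\{c})\{c} | -b-> s5
  s5 = (c.((rec X. d.b.c.(X + 0)\{c}) + 0)\{c})\{c} | stopped
Reachable graph of Q (6 states):
  t0 = rec X. d.b.c.(0 + X)\{c} | -d-> t1
  t1 = b.c.(0 + (rec X. d.b.c.(0 + X)\{c}))\{c} | -b-> t2
  t2 = c.(0 + (rec X. d.b.c.(0 + X)\{c}))\{c} | -c-> t3
  t3 = (0 + (rec X. d.b.c.(0 + X)\{c}))\{c} | -d-> t4
  t4 = (b.c.(0 + (rec X. d.b.c.(0 + X)\{c}))\{c})\{c} | -b-> t5
  t5 = (c.(0 + (rec X. d.b.c.(0 + X)\{c}))\{c})\{c} | stopped
Partition-refinement fixed point:
  B0 = {s0, t0}
  B1 = {s1, t1}
  B2 = {s2, t2}
  B3 = {s3, t3}
  B4 = {s4, t4}
  B5 = {s5, t5}
s0 ∈ B0, t0 ∈ B0 → same block
Bisimilar ⇒ trace-equivalent.

YES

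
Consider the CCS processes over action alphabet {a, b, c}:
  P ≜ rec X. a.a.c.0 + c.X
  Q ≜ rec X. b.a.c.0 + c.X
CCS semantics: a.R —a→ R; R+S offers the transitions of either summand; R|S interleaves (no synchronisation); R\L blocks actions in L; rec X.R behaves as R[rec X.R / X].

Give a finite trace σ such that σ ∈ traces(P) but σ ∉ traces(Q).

a

LTS(P): 4 reachable states
  u0 = rec X. a.a.c.0 + c.X :: ··a··> u1, ··c··> u0
  u1 = a.c.0 :: ··a··> u2
  u2 = c.0 :: ··c··> u3
  u3 = 0 :: deadlocked
LTS(Q): 4 reachable states
  v0 = rec X. b.a.c.0 + c.X :: ··b··> v1, ··c··> v0
  v1 = a.c.0 :: ··a··> v2
  v2 = c.0 :: ··c··> v3
  v3 = 0 :: deadlocked
Executing a from P (initial set {u0}):
  [1] a ⇒ {u1}
  — P admits the full trace.
Executing a from Q (initial set {v0}):
  [1] a ⇒ no successor for Q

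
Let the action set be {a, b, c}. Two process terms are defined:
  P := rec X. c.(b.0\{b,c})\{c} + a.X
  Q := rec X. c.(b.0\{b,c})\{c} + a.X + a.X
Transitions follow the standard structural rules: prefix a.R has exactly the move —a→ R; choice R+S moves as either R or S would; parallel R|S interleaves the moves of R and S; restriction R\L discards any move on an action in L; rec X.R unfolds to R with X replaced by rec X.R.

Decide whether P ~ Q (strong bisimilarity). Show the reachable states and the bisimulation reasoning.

P's transition system — 3 states:
  s0 = rec X. c.(b.0\{b,c})\{c} + a.X has moves --a--▸ s0, --c--▸ s1
  s1 = (b.0\{b,c})\{c} has moves --b--▸ s2
  s2 = 0\{b,c}\{c} has moves ∅
Q's transition system — 3 states:
  t0 = rec X. c.(b.0\{b,c})\{c} + a.X + a.X has moves --a--▸ t0, --c--▸ t1
  t1 = (b.0\{b,c})\{c} has moves --b--▸ t2
  t2 = 0\{b,c}\{c} has moves ∅
Bisimilarity quotient blocks:
  B0 = {s0, t0}
  B1 = {s1, t1}
  B2 = {s2, t2}
s0 ∈ B0, t0 ∈ B0 → same block

YES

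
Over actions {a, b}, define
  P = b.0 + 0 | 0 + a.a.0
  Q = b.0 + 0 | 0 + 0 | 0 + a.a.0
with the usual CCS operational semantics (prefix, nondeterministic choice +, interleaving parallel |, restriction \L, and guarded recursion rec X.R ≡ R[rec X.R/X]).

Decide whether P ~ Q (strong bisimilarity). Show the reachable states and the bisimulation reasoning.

P's transition system — 3 states:
  p0 = b.0 + 0 | 0 + a.a.0 ⊢ =a=> p1, =b=> p2
  p1 = a.0 ⊢ =a=> p2
  p2 = 0 ⊢ (no moves)
Q's transition system — 3 states:
  q0 = b.0 + 0 | 0 + 0 | 0 + a.a.0 ⊢ =a=> q1, =b=> q2
  q1 = a.0 ⊢ =a=> q2
  q2 = 0 ⊢ (no moves)
Coarsest stable partition (strong bisimilarity classes):
  B0 = {p0, q0}
  B1 = {p2, q2}
  B2 = {p1, q1}
p0 ∈ B0, q0 ∈ B0 → same block

P ~ Q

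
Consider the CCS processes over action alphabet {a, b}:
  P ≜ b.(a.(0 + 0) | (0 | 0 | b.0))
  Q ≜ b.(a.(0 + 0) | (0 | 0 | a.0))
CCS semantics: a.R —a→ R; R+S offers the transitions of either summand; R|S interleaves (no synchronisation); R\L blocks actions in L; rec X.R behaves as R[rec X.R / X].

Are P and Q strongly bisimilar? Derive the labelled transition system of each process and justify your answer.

NO

P's transition system — 5 states:
  s0 = b.(a.(0 + 0) | (0 | 0 | b.0)) → -b-> s1
  s1 = a.(0 + 0) | (0 | 0 | b.0) → -a-> s2, -b-> s3
  s2 = (0 + 0) | (0 | 0 | b.0) → -b-> s4
  s3 = a.(0 + 0) | (0 | 0 | 0) → -a-> s4
  s4 = (0 + 0) | (0 | 0 | 0) → (no moves)
Q's transition system — 5 states:
  t0 = b.(a.(0 + 0) | (0 | 0 | a.0)) → -b-> t1
  t1 = a.(0 + 0) | (0 | 0 | a.0) → -a-> t2, -a-> t3
  t2 = (0 + 0) | (0 | 0 | a.0) → -a-> t4
  t3 = a.(0 + 0) | (0 | 0 | 0) → -a-> t4
  t4 = (0 + 0) | (0 | 0 | 0) → (no moves)
Coarsest stable partition (strong bisimilarity classes):
  B0 = {s0}
  B1 = {s1}
  B2 = {s2}
  B3 = {s4, t4}
  B4 = {s3, t2, t3}
  B5 = {t0}
  B6 = {t1}
s0 ∈ B0, t0 ∈ B5 → different blocks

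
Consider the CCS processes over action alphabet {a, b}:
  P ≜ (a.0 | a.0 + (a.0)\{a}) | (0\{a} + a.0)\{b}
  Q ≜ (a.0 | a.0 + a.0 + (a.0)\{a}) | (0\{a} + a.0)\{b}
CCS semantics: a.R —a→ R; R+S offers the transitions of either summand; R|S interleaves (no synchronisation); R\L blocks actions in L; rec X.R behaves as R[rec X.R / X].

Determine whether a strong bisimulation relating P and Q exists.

LTS(P): 8 reachable states
  p0 = (a.0 | a.0 + (a.0)\{a}) | (0\{a} + a.0)\{b} :: —a→ p1, —a→ p2, —a→ p3
  p1 = (a.0 | a.0 + (a.0)\{a}) | 0\{b} :: —a→ p4, —a→ p5
  p2 = 0 | a.0 | (0\{a} + a.0)\{b} :: —a→ p4, —a→ p6
  p3 = a.0 | 0 | (0\{a} + a.0)\{b} :: —a→ p5, —a→ p6
  p4 = 0 | a.0 | 0\{b} :: —a→ p7
  p5 = a.0 | 0 | 0\{b} :: —a→ p7
  p6 = 0 | 0 | (0\{a} + a.0)\{b} :: —a→ p7
  p7 = 0 | 0 | 0\{b} :: ∅
LTS(Q): 10 reachable states
  q0 = (a.0 | a.0 + a.0 + (a.0)\{a}) | (0\{a} + a.0)\{b} :: —a→ q1, —a→ q2, —a→ q3, —a→ q4
  q1 = (a.0 | a.0 + a.0 + (a.0)\{a}) | 0\{b} :: —a→ q5, —a→ q6, —a→ q7
  q2 = 0 | (0\{a} + a.0)\{b} :: —a→ q5
  q3 = 0 | a.0 | (0\{a} + a.0)\{b} :: —a→ q6, —a→ q8
  q4 = a.0 | 0 | (0\{a} + a.0)\{b} :: —a→ q7, —a→ q8
  q5 = 0 | 0\{b} :: ∅
  q6 = 0 | a.0 | 0\{b} :: —a→ q9
  q7 = a.0 | 0 | 0\{b} :: —a→ q9
  q8 = 0 | 0 | (0\{a} + a.0)\{b} :: —a→ q9
  q9 = 0 | 0 | 0\{b} :: ∅
Partition-refinement fixed point:
  B0 = {p0}
  B1 = {p1, p2, p3, q3, q4}
  B2 = {p4, p5, p6, q2, q6, q7, q8}
  B3 = {p7, q5, q9}
  B4 = {q0}
  B5 = {q1}
p0 ∈ B0, q0 ∈ B4 → different blocks

NO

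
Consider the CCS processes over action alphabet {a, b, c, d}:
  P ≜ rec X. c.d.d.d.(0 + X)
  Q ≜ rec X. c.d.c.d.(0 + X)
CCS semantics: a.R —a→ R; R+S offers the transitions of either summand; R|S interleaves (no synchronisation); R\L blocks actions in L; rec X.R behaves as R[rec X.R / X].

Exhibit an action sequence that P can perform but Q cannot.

P's transition system — 5 states:
  m0 = rec X. c.d.d.d.(0 + X) → --c--▸ m1
  m1 = d.d.d.(0 + (rec X. c.d.d.d.(0 + X))) → --d--▸ m2
  m2 = d.d.(0 + (rec X. c.d.d.d.(0 + X))) → --d--▸ m3
  m3 = d.(0 + (rec X. c.d.d.d.(0 + X))) → --d--▸ m4
  m4 = 0 + (rec X. c.d.d.d.(0 + X)) → --c--▸ m1
Q's transition system — 5 states:
  n0 = rec X. c.d.c.d.(0 + X) → --c--▸ n1
  n1 = d.c.d.(0 + (rec X. c.d.c.d.(0 + X))) → --d--▸ n2
  n2 = c.d.(0 + (rec X. c.d.c.d.(0 + X))) → --c--▸ n3
  n3 = d.(0 + (rec X. c.d.c.d.(0 + X))) → --d--▸ n4
  n4 = 0 + (rec X. c.d.c.d.(0 + X)) → --c--▸ n1
Run σ = ⟨cdd⟩ on P: start {m0}
  after c @ step 1: {m1}
  after d @ step 2: {m2}
  after d @ step 3: {m3}
  P completes σ.
Run σ = ⟨cdd⟩ on Q: start {n0}
  after c @ step 1: {n1}
  after d @ step 2: {n2}
  after d @ step 3: ∅ (Q stuck)

cdd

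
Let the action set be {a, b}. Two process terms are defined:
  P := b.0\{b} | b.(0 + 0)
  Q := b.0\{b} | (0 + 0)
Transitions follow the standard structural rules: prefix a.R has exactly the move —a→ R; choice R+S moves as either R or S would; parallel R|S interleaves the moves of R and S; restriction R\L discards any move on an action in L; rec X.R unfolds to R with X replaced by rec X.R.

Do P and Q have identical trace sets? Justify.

Reachable graph of P (4 states):
  p0 = b.0\{b} | b.(0 + 0) → --b--▸ p1, --b--▸ p2
  p1 = 0\{b} | b.(0 + 0) → --b--▸ p3
  p2 = b.0\{b} | (0 + 0) → --b--▸ p3
  p3 = 0\{b} | (0 + 0) → ∅
Reachable graph of Q (2 states):
  q0 = b.0\{b} | (0 + 0) → --b--▸ q1
  q1 = 0\{b} | (0 + 0) → ∅
Executing bb from P (initial set {p0}):
  after b @ step 1: {p1, p2}
  after b @ step 2: {p3}
  ✓ P
Executing bb from Q (initial set {q0}):
  after b @ step 1: {q1}
  after b @ step 2: ∅  — Q cannot continue

traces(P) ≠ traces(Q) — witness ⟨bb⟩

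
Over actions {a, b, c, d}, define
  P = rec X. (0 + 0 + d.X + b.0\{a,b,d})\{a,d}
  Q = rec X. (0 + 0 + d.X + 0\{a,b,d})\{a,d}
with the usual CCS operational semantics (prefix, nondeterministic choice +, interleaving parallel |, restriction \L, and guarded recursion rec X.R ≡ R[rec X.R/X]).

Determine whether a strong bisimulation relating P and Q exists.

LTS(P): 2 reachable states
  m0 = rec X. (0 + 0 + d.X + b.0\{a,b,d})\{a,d} has moves -b-> m1
  m1 = 0\{a,b,d}\{a,d} has moves stopped
LTS(Q): 1 reachable states
  n0 = rec X. (0 + 0 + d.X + 0\{a,b,d})\{a,d} has moves stopped
Coarsest stable partition (strong bisimilarity classes):
  B0 = {m0}
  B1 = {m1, n0}
m0 ∈ B0, n0 ∈ B1 → different blocks

P ≁ Q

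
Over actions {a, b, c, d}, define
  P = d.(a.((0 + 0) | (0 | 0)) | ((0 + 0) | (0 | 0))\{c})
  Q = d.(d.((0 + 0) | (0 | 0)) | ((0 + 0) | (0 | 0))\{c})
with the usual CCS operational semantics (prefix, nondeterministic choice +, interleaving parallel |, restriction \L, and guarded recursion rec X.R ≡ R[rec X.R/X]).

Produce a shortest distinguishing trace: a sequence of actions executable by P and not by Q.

da

Reachable graph of P (3 states):
  m0 = d.(a.((0 + 0) | (0 | 0)) | ((0 + 0) | (0 | 0))\{c}) ⊢ ··d··> m1
  m1 = a.((0 + 0) | (0 | 0)) | ((0 + 0) | (0 | 0))\{c} ⊢ ··a··> m2
  m2 = (0 + 0) | (0 | 0) | ((0 + 0) | (0 | 0))\{c} ⊢ (no moves)
Reachable graph of Q (3 states):
  n0 = d.(d.((0 + 0) | (0 | 0)) | ((0 + 0) | (0 | 0))\{c}) ⊢ ··d··> n1
  n1 = d.((0 + 0) | (0 | 0)) | ((0 + 0) | (0 | 0))\{c} ⊢ ··d··> n2
  n2 = (0 + 0) | (0 | 0) | ((0 + 0) | (0 | 0))\{c} ⊢ (no moves)
Trace ⟨da⟩ through P, begin at {m0}:
  [1] d ⇒ {m1}
  [2] a ⇒ {m2}
  P completes σ.
Trace ⟨da⟩ through Q, begin at {n0}:
  [1] d ⇒ {n1}
  [2] a ⇒ no successor for Q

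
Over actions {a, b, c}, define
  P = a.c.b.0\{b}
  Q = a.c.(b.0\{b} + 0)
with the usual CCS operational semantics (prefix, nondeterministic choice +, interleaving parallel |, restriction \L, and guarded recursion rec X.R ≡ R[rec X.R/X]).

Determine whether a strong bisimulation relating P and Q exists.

P ~ Q

P's transition system — 4 states:
  u0 = a.c.b.0\{b} → -a-> u1
  u1 = c.b.0\{b} → -c-> u2
  u2 = b.0\{b} → -b-> u3
  u3 = 0\{b} → ·
Q's transition system — 4 states:
  v0 = a.c.(b.0\{b} + 0) → -a-> v1
  v1 = c.(b.0\{b} + 0) → -c-> v2
  v2 = b.0\{b} + 0 → -b-> v3
  v3 = 0\{b} → ·
Coarsest stable partition (strong bisimilarity classes):
  B0 = {u0, v0}
  B1 = {u1, v1}
  B2 = {u2, v2}
  B3 = {u3, v3}
u0 ∈ B0, v0 ∈ B0 → same block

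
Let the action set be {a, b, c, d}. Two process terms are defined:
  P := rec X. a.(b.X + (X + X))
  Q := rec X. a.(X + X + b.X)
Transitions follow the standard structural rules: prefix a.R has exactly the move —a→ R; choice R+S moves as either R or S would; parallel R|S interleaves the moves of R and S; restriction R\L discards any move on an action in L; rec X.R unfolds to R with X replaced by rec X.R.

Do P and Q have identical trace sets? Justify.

YES

Reachable graph of P (2 states):
  p0 = rec X. a.(b.X + (X + X)) → =a=> p1
  p1 = b.(rec X. a.(b.X + (X + X))) + ((rec X. a.(b.X + (X + X))) + (rec X. a.(b.X + (X + X)))) → =a=> p1, =b=> p0
Reachable graph of Q (2 states):
  q0 = rec X. a.(X + X + b.X) → =a=> q1
  q1 = (rec X. a.(X + X + b.X)) + (rec X. a.(X + X + b.X)) + b.(rec X. a.(X + X + b.X)) → =a=> q1, =b=> q0
Partition-refinement fixed point:
  B0 = {p0, q0}
  B1 = {p1, q1}
p0 ∈ B0, q0 ∈ B0 → same block
Bisimilar ⇒ trace-equivalent.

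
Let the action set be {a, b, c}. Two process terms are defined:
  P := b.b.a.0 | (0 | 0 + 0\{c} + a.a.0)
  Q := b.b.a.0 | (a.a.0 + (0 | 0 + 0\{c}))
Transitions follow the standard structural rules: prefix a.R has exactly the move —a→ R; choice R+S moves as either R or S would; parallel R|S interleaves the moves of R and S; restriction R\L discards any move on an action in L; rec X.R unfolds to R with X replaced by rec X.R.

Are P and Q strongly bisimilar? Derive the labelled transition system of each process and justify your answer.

LTS(P): 12 reachable states
  p0 = b.b.a.0 | (0 | 0 + 0\{c} + a.a.0) | --a--▸ p1, --b--▸ p2
  p1 = b.b.a.0 | a.0 | --a--▸ p3, --b--▸ p4
  p2 = b.a.0 | (0 | 0 + 0\{c} + a.a.0) | --a--▸ p4, --b--▸ p5
  p3 = b.b.a.0 | 0 | --b--▸ p6
  p4 = b.a.0 | a.0 | --a--▸ p6, --b--▸ p7
  p5 = a.0 | (0 | 0 + 0\{c} + a.a.0) | --a--▸ p7, --a--▸ p8
  p6 = b.a.0 | 0 | --b--▸ p9
  p7 = a.0 | a.0 | --a--▸ p10, --a--▸ p9
  p8 = 0 | (0 | 0 + 0\{c} + a.a.0) | --a--▸ p10
  p9 = a.0 | 0 | --a--▸ p11
  p10 = 0 | a.0 | --a--▸ p11
  p11 = 0 | 0 | stopped
LTS(Q): 12 reachable states
  q0 = b.b.a.0 | (a.a.0 + (0 | 0 + 0\{c})) | --a--▸ q1, --b--▸ q2
  q1 = b.b.a.0 | a.0 | --a--▸ q3, --b--▸ q4
  q2 = b.a.0 | (a.a.0 + (0 | 0 + 0\{c})) | --a--▸ q4, --b--▸ q5
  q3 = b.b.a.0 | 0 | --b--▸ q6
  q4 = b.a.0 | a.0 | --a--▸ q6, --b--▸ q7
  q5 = a.0 | (a.a.0 + (0 | 0 + 0\{c})) | --a--▸ q7, --a--▸ q8
  q6 = b.a.0 | 0 | --b--▸ q9
  q7 = a.0 | a.0 | --a--▸ q10, --a--▸ q9
  q8 = 0 | (a.a.0 + (0 | 0 + 0\{c})) | --a--▸ q10
  q9 = a.0 | 0 | --a--▸ q11
  q10 = 0 | a.0 | --a--▸ q11
  q11 = 0 | 0 | stopped
Bisimilarity quotient blocks:
  B0 = {p0, q0}
  B1 = {p2, q2}
  B2 = {p4, q4}
  B3 = {p7, p8, q7, q8}
  B4 = {p10, p9, q10, q9}
  B5 = {p11, q11}
  B6 = {p6, q6}
  B7 = {p5, q5}
  B8 = {p1, q1}
  B9 = {p3, q3}
p0 ∈ B0, q0 ∈ B0 → same block

P ~ Q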